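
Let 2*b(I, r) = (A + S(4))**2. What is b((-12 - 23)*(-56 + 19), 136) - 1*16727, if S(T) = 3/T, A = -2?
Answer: -535239/32 ≈ -16726.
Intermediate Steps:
b(I, r) = 25/32 (b(I, r) = (-2 + 3/4)**2/2 = (-5/4)**2/2 = (1/2)*(25/16) = 25/32)
b((-12 - 23)*(-56 + 19), 136) - 1*16727 = 25/32 - 1*16727 = 25/32 - 16727 = -535239/32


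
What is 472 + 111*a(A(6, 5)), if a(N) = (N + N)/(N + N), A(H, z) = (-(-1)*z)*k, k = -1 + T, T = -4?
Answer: 583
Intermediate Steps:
k = -5 (k = -1 - 4 = -5)
A(H, z) = -5*z (A(H, z) = -(-1)*z*(-5) = z*(-5) = -5*z)
a(N) = 1 (a(N) = (2*N)/((2*N)) = (2*N)*(1/(2*N)) = 1)
472 + 111*a(A(6, 5)) = 472 + 111*1 = 472 + 111 = 583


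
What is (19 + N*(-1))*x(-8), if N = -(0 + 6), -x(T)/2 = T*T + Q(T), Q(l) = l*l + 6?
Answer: -6700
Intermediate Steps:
Q(l) = 6 + l² (Q(l) = l² + 6 = 6 + l²)
x(T) = -12 - 4*T² (x(T) = -2*(T*T + (6 + T²)) = -2*(T² + (6 + T²)) = -2*(6 + 2*T²) = -12 - 4*T²)
N = -6 (N = -1*6 = -6)
(19 + N*(-1))*x(-8) = (19 - 6*(-1))*(-12 - 4*(-8)²) = (19 + 6)*(-12 - 4*64) = 25*(-12 - 256) = 25*(-268) = -6700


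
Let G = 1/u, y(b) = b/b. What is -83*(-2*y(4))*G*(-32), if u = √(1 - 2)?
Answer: 5312*I ≈ 5312.0*I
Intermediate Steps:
y(b) = 1
u = I (u = √(-1) = I ≈ 1.0*I)
G = -I (G = 1/I = -I ≈ -1.0*I)
-83*(-2*y(4))*G*(-32) = -83*(-2*1)*(-I)*(-32) = -(-166)*(-I)*(-32) = -166*I*(-32) = 5312*I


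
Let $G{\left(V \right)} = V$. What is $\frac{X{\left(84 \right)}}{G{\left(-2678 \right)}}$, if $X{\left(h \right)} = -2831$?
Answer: $\frac{2831}{2678} \approx 1.0571$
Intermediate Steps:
$\frac{X{\left(84 \right)}}{G{\left(-2678 \right)}} = - \frac{2831}{-2678} = \left(-2831\right) \left(- \frac{1}{2678}\right) = \frac{2831}{2678}$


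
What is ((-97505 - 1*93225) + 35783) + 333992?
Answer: 179045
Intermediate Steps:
((-97505 - 1*93225) + 35783) + 333992 = ((-97505 - 93225) + 35783) + 333992 = (-190730 + 35783) + 333992 = -154947 + 333992 = 179045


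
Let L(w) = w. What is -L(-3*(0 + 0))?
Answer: 0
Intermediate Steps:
-L(-3*(0 + 0)) = -(-3)*(0 + 0) = -(-3)*0 = -1*0 = 0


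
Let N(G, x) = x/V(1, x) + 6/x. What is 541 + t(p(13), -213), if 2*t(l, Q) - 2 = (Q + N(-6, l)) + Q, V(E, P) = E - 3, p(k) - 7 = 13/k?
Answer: 2619/8 ≈ 327.38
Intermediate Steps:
p(k) = 7 + 13/k
V(E, P) = -3 + E
N(G, x) = 6/x - x/2 (N(G, x) = x/(-3 + 1) + 6/x = x/(-2) + 6/x = x*(-½) + 6/x = -x/2 + 6/x = 6/x - x/2)
t(l, Q) = 1 + Q + 3/l - l/4 (t(l, Q) = 1 + ((Q + (6/l - l/2)) + Q)/2 = 1 + ((Q + 6/l - l/2) + Q)/2 = 1 + (2*Q + 6/l - l/2)/2 = 1 + (Q + 3/l - l/4) = 1 + Q + 3/l - l/4)
541 + t(p(13), -213) = 541 + (1 - 213 + 3/(7 + 13/13) - (7 + 13/13)/4) = 541 + (1 - 213 + 3/(7 + 13*(1/13)) - (7 + 13*(1/13))/4) = 541 + (1 - 213 + 3/(7 + 1) - (7 + 1)/4) = 541 + (1 - 213 + 3/8 - ¼*8) = 541 + (1 - 213 + 3*(⅛) - 2) = 541 + (1 - 213 + 3/8 - 2) = 541 - 1709/8 = 2619/8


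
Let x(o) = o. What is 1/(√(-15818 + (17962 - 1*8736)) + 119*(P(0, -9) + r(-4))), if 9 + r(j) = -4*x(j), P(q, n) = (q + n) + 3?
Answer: 119/20753 - 8*I*√103/20753 ≈ 0.0057341 - 0.0039123*I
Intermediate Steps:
P(q, n) = 3 + n + q (P(q, n) = (n + q) + 3 = 3 + n + q)
r(j) = -9 - 4*j
1/(√(-15818 + (17962 - 1*8736)) + 119*(P(0, -9) + r(-4))) = 1/(√(-15818 + (17962 - 1*8736)) + 119*((3 - 9 + 0) + (-9 - 4*(-4)))) = 1/(√(-15818 + (17962 - 8736)) + 119*(-6 + (-9 + 16))) = 1/(√(-15818 + 9226) + 119*(-6 + 7)) = 1/(√(-6592) + 119*1) = 1/(8*I*√103 + 119) = 1/(119 + 8*I*√103)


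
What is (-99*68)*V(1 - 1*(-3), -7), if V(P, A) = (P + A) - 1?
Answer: 26928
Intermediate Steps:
V(P, A) = -1 + A + P (V(P, A) = (A + P) - 1 = -1 + A + P)
(-99*68)*V(1 - 1*(-3), -7) = (-99*68)*(-1 - 7 + (1 - 1*(-3))) = -6732*(-1 - 7 + (1 + 3)) = -6732*(-1 - 7 + 4) = -6732*(-4) = 26928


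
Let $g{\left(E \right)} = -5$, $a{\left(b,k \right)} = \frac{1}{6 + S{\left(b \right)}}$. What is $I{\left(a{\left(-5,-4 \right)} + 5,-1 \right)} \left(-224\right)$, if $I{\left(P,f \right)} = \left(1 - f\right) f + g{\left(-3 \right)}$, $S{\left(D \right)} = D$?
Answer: $1568$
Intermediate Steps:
$a{\left(b,k \right)} = \frac{1}{6 + b}$
$I{\left(P,f \right)} = -5 + f \left(1 - f\right)$ ($I{\left(P,f \right)} = \left(1 - f\right) f - 5 = f \left(1 - f\right) - 5 = -5 + f \left(1 - f\right)$)
$I{\left(a{\left(-5,-4 \right)} + 5,-1 \right)} \left(-224\right) = \left(-5 - 1 - \left(-1\right)^{2}\right) \left(-224\right) = \left(-5 - 1 - 1\right) \left(-224\right) = \left(-7\right) \left(-224\right) = 1568$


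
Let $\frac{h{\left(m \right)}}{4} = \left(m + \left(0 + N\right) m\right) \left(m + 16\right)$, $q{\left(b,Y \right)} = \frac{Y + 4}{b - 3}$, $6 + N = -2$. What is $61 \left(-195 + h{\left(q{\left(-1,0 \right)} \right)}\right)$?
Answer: $13725$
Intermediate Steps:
$N = -8$ ($N = -6 - 2 = -8$)
$q{\left(b,Y \right)} = \frac{4 + Y}{-3 + b}$
$h{\left(m \right)} = - 28 m \left(16 + m\right)$ ($h{\left(m \right)} = 4 \left(m + \left(0 - 8\right) m\right) \left(m + 16\right) = 4 \left(m - 8 m\right) \left(16 + m\right) = 4 - 7 m \left(16 + m\right) = 4 \left(- 7 m \left(16 + m\right)\right) = - 28 m \left(16 + m\right)$)
$61 \left(-195 + h{\left(q{\left(-1,0 \right)} \right)}\right) = 61 \left(-195 - 28 \frac{4 + 0}{-3 - 1} \left(16 + \frac{4 + 0}{-3 - 1}\right)\right) = 61 \left(-195 - 28 \frac{1}{-4} \cdot 4 \left(16 + \frac{1}{-4} \cdot 4\right)\right) = 61 \left(-195 - 28 \left(\left(- \frac{1}{4}\right) 4\right) \left(16 - 1\right)\right) = 61 \left(-195 - - 28 \left(16 - 1\right)\right) = 61 \left(-195 - \left(-28\right) 15\right) = 61 \left(-195 + 420\right) = 61 \cdot 225 = 13725$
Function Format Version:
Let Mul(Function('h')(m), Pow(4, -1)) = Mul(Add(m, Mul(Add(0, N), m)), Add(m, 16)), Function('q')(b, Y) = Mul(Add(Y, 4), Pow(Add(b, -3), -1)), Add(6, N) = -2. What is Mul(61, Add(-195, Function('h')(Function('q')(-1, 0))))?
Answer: 13725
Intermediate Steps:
N = -8 (N = Add(-6, -2) = -8)
Function('q')(b, Y) = Mul(Pow(Add(-3, b), -1), Add(4, Y)) (Function('q')(b, Y) = Mul(Add(4, Y), Pow(Add(-3, b), -1)) = Mul(Pow(Add(-3, b), -1), Add(4, Y)))
Function('h')(m) = Mul(-28, m, Add(16, m)) (Function('h')(m) = Mul(4, Mul(Add(m, Mul(Add(0, -8), m)), Add(m, 16))) = Mul(4, Mul(Add(m, Mul(-8, m)), Add(16, m))) = Mul(4, Mul(Mul(-7, m), Add(16, m))) = Mul(4, Mul(-7, m, Add(16, m))) = Mul(-28, m, Add(16, m)))
Mul(61, Add(-195, Function('h')(Function('q')(-1, 0)))) = Mul(61, Add(-195, Mul(-28, Mul(Pow(Add(-3, -1), -1), Add(4, 0)), Add(16, Mul(Pow(Add(-3, -1), -1), Add(4, 0)))))) = Mul(61, Add(-195, Mul(-28, Mul(Pow(-4, -1), 4), Add(16, Mul(Pow(-4, -1), 4))))) = Mul(61, Add(-195, Mul(-28, Mul(Rational(-1, 4), 4), Add(16, Mul(Rational(-1, 4), 4))))) = Mul(61, Add(-195, Mul(-28, -1, Add(16, -1)))) = Mul(61, Add(-195, Mul(-28, -1, 15))) = Mul(61, Add(-195, 420)) = Mul(61, 225) = 13725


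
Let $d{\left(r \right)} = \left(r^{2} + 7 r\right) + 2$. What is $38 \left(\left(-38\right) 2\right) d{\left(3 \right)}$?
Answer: $-92416$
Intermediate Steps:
$d{\left(r \right)} = 2 + r^{2} + 7 r$
$38 \left(\left(-38\right) 2\right) d{\left(3 \right)} = 38 \left(\left(-38\right) 2\right) \left(2 + 3^{2} + 7 \cdot 3\right) = 38 \left(-76\right) \left(2 + 9 + 21\right) = \left(-2888\right) 32 = -92416$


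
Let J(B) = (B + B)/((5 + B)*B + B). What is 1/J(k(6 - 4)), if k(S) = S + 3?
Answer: 11/2 ≈ 5.5000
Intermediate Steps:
k(S) = 3 + S
J(B) = 2*B/(B + B*(5 + B)) (J(B) = (2*B)/(B*(5 + B) + B) = (2*B)/(B + B*(5 + B)) = 2*B/(B + B*(5 + B)))
1/J(k(6 - 4)) = 1/(2/(6 + (3 + (6 - 4)))) = 1/(2/(6 + (3 + 2))) = 1/(2/(6 + 5)) = 1/(2/11) = 11/2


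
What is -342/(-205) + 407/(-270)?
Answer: 1781/11070 ≈ 0.16089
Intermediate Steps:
-342/(-205) + 407/(-270) = -342*(-1/205) + 407*(-1/270) = 342/205 - 407/270 = 1781/11070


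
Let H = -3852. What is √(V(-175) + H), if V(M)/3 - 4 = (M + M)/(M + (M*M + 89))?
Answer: 3*I*√397925918510/30539 ≈ 61.968*I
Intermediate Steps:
V(M) = 12 + 6*M/(89 + M + M²) (V(M) = 12 + 3*((M + M)/(M + (M*M + 89))) = 12 + 3*((2*M)/(M + (M² + 89))) = 12 + 3*((2*M)/(M + (89 + M²))) = 12 + 3*((2*M)/(89 + M + M²)) = 12 + 3*(2*M/(89 + M + M²)) = 12 + 6*M/(89 + M + M²))
√(V(-175) + H) = √(6*(178 + 2*(-175)² + 3*(-175))/(89 - 175 + (-175)²) - 3852) = √(6*(178 + 2*30625 - 525)/(89 - 175 + 30625) - 3852) = √(6*(178 + 61250 - 525)/30539 - 3852) = √(6*(1/30539)*60903 - 3852) = √(365418/30539 - 3852) = √(-117270810/30539) = 3*I*√397925918510/30539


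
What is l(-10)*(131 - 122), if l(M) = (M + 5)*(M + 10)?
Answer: 0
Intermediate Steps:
l(M) = (5 + M)*(10 + M)
l(-10)*(131 - 122) = (50 + (-10)**2 + 15*(-10))*(131 - 122) = (50 + 100 - 150)*9 = 0*9 = 0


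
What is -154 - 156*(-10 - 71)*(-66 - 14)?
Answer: -1011034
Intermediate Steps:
-154 - 156*(-10 - 71)*(-66 - 14) = -154 - (-12636)*(-80) = -154 - 156*6480 = -154 - 1010880 = -1011034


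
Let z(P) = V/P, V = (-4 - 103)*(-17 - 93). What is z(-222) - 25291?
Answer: -2813186/111 ≈ -25344.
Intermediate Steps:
V = 11770 (V = -107*(-110) = 11770)
z(P) = 11770/P
z(-222) - 25291 = 11770/(-222) - 25291 = 11770*(-1/222) - 25291 = -5885/111 - 25291 = -2813186/111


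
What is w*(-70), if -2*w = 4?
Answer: 140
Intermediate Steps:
w = -2 (w = -½*4 = -2)
w*(-70) = -2*(-70) = 140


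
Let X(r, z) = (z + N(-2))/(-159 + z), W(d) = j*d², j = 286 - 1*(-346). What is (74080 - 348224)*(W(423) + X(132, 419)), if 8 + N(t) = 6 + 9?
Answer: -155005307458032/5 ≈ -3.1001e+13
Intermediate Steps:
j = 632 (j = 286 + 346 = 632)
N(t) = 7 (N(t) = -8 + (6 + 9) = -8 + 15 = 7)
W(d) = 632*d²
X(r, z) = (7 + z)/(-159 + z) (X(r, z) = (z + 7)/(-159 + z) = (7 + z)/(-159 + z))
(74080 - 348224)*(W(423) + X(132, 419)) = (74080 - 348224)*(632*423² + (7 + 419)/(-159 + 419)) = -274144*(632*178929 + 426/260) = -274144*(113083128 + (1/260)*426) = -274144*(113083128 + 213/130) = -274144*14700806853/130 = -155005307458032/5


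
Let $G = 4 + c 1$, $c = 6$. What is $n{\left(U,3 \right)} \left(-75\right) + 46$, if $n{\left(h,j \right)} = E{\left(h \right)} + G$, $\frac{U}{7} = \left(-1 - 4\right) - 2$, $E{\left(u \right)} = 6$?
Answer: $-1154$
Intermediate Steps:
$G = 10$ ($G = 4 + 6 \cdot 1 = 4 + 6 = 10$)
$U = -49$ ($U = 7 \left(\left(-1 - 4\right) - 2\right) = 7 \left(-5 - 2\right) = 7 \left(-7\right) = -49$)
$n{\left(h,j \right)} = 16$ ($n{\left(h,j \right)} = 6 + 10 = 16$)
$n{\left(U,3 \right)} \left(-75\right) + 46 = 16 \left(-75\right) + 46 = -1200 + 46 = -1154$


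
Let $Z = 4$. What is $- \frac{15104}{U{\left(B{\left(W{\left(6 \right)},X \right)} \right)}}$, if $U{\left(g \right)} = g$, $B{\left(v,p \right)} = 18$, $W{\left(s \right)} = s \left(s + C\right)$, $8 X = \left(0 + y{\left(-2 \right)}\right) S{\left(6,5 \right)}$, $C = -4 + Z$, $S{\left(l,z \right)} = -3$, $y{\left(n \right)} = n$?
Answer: $- \frac{7552}{9} \approx -839.11$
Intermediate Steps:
$C = 0$ ($C = -4 + 4 = 0$)
$X = \frac{3}{4}$ ($X = \frac{\left(0 - 2\right) \left(-3\right)}{8} = \frac{\left(-2\right) \left(-3\right)}{8} = \frac{1}{8} \cdot 6 = \frac{3}{4} \approx 0.75$)
$W{\left(s \right)} = s^{2}$ ($W{\left(s \right)} = s \left(s + 0\right) = s s = s^{2}$)
$- \frac{15104}{U{\left(B{\left(W{\left(6 \right)},X \right)} \right)}} = - \frac{15104}{18} = \left(-15104\right) \frac{1}{18} = - \frac{7552}{9}$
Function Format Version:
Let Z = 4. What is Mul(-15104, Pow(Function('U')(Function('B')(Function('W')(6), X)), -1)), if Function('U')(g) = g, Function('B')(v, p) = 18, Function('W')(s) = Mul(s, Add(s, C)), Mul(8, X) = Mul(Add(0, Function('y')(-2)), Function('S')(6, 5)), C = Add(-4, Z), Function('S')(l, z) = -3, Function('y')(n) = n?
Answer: Rational(-7552, 9) ≈ -839.11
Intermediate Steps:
C = 0 (C = Add(-4, 4) = 0)
X = Rational(3, 4) (X = Mul(Rational(1, 8), Mul(Add(0, -2), -3)) = Mul(Rational(1, 8), Mul(-2, -3)) = Mul(Rational(1, 8), 6) = Rational(3, 4) ≈ 0.75000)
Function('W')(s) = Pow(s, 2) (Function('W')(s) = Mul(s, Add(s, 0)) = Mul(s, s) = Pow(s, 2))
Mul(-15104, Pow(Function('U')(Function('B')(Function('W')(6), X)), -1)) = Mul(-15104, Pow(18, -1)) = Mul(-15104, Rational(1, 18)) = Rational(-7552, 9)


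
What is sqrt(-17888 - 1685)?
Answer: 23*I*sqrt(37) ≈ 139.9*I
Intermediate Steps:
sqrt(-17888 - 1685) = sqrt(-19573) = 23*I*sqrt(37)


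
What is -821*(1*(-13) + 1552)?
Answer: -1263519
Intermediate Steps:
-821*(1*(-13) + 1552) = -821*(-13 + 1552) = -821*1539 = -1263519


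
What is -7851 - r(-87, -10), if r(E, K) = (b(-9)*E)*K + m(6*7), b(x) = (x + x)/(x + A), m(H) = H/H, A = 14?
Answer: -4720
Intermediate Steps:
m(H) = 1
b(x) = 2*x/(14 + x) (b(x) = (x + x)/(x + 14) = (2*x)/(14 + x) = 2*x/(14 + x))
r(E, K) = 1 - 18*E*K/5 (r(E, K) = ((2*(-9)/(14 - 9))*E)*K + 1 = ((2*(-9)/5)*E)*K + 1 = ((2*(-9)*(1/5))*E)*K + 1 = (-18*E/5)*K + 1 = -18*E*K/5 + 1 = 1 - 18*E*K/5)
-7851 - r(-87, -10) = -7851 - (1 - 18/5*(-87)*(-10)) = -7851 - (1 - 3132) = -7851 - 1*(-3131) = -7851 + 3131 = -4720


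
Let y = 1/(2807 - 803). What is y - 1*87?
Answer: -174347/2004 ≈ -87.000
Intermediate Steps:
y = 1/2004 ≈ 0.00049900
y - 1*87 = 1/2004 - 1*87 = 1/2004 - 87 = -174347/2004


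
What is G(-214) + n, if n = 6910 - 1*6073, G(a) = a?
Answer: 623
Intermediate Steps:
n = 837 (n = 6910 - 6073 = 837)
G(-214) + n = -214 + 837 = 623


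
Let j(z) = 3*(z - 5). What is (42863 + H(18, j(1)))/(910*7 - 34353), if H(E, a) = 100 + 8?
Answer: -42971/27983 ≈ -1.5356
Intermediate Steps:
j(z) = -15 + 3*z (j(z) = 3*(-5 + z) = -15 + 3*z)
H(E, a) = 108
(42863 + H(18, j(1)))/(910*7 - 34353) = (42863 + 108)/(910*7 - 34353) = 42971/(6370 - 34353) = 42971/(-27983) = 42971*(-1/27983) = -42971/27983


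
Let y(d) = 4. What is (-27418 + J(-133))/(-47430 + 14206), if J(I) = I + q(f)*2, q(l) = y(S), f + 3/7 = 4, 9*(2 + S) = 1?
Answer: 27543/33224 ≈ 0.82901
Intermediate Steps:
S = -17/9 (S = -2 + (⅑)*1 = -2 + ⅑ = -17/9 ≈ -1.8889)
f = 25/7 (f = -3/7 + 4 = 25/7 ≈ 3.5714)
q(l) = 4
J(I) = 8 + I (J(I) = I + 4*2 = I + 8 = 8 + I)
(-27418 + J(-133))/(-47430 + 14206) = (-27418 + (8 - 133))/(-47430 + 14206) = (-27418 - 125)/(-33224) = -27543*(-1/33224) = 27543/33224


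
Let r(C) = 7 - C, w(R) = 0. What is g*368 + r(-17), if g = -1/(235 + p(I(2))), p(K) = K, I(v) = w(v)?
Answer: 5272/235 ≈ 22.434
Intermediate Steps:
I(v) = 0
g = -1/235 (g = -1/(235 + 0) = -1/235 ≈ -0.0042553)
g*368 + r(-17) = -1/235*368 + (7 - 1*(-17)) = -368/235 + (7 + 17) = -368/235 + 24 = 5272/235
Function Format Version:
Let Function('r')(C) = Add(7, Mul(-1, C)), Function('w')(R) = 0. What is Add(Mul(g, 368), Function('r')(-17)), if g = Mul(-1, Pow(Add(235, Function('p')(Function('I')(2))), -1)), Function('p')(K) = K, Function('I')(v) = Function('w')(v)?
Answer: Rational(5272, 235) ≈ 22.434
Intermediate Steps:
Function('I')(v) = 0
g = Rational(-1, 235) (g = Mul(-1, Pow(Add(235, 0), -1)) = Mul(-1, Pow(235, -1)) = Mul(-1, Rational(1, 235)) = Rational(-1, 235) ≈ -0.0042553)
Add(Mul(g, 368), Function('r')(-17)) = Add(Mul(Rational(-1, 235), 368), Add(7, Mul(-1, -17))) = Add(Rational(-368, 235), Add(7, 17)) = Add(Rational(-368, 235), 24) = Rational(5272, 235)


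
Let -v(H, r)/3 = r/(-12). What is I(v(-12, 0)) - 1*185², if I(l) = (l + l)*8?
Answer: -34225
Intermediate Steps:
v(H, r) = r/4 (v(H, r) = -3*r/(-12) = -3*r*(-1)/12 = -(-1)*r/4 = r/4)
I(l) = 16*l (I(l) = (2*l)*8 = 16*l)
I(v(-12, 0)) - 1*185² = 16*((¼)*0) - 1*185² = 16*0 - 1*34225 = 0 - 34225 = -34225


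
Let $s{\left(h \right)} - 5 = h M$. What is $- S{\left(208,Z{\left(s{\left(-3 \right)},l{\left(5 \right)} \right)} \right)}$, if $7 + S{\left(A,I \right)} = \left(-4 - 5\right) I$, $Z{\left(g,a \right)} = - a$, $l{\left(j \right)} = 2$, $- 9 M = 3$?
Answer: $-11$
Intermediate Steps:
$M = - \frac{1}{3}$ ($M = \left(- \frac{1}{9}\right) 3 = - \frac{1}{3} \approx -0.33333$)
$s{\left(h \right)} = 5 - \frac{h}{3}$ ($s{\left(h \right)} = 5 + h \left(- \frac{1}{3}\right) = 5 - \frac{h}{3}$)
$S{\left(A,I \right)} = -7 - 9 I$ ($S{\left(A,I \right)} = -7 + \left(-4 - 5\right) I = -7 - 9 I$)
$- S{\left(208,Z{\left(s{\left(-3 \right)},l{\left(5 \right)} \right)} \right)} = - (-7 - 9 \left(\left(-1\right) 2\right)) = - (-7 - -18) = - (-7 + 18) = \left(-1\right) 11 = -11$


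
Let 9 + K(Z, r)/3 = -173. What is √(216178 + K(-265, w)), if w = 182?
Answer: 4*√13477 ≈ 464.36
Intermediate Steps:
K(Z, r) = -546 (K(Z, r) = -27 + 3*(-173) = -27 - 519 = -546)
√(216178 + K(-265, w)) = √(216178 - 546) = √215632 = 4*√13477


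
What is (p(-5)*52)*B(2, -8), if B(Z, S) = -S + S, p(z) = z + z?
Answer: 0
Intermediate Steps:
p(z) = 2*z
B(Z, S) = 0
(p(-5)*52)*B(2, -8) = ((2*(-5))*52)*0 = -10*52*0 = -520*0 = 0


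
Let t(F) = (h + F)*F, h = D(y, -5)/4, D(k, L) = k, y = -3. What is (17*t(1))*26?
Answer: 221/2 ≈ 110.50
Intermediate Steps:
h = -¾ (h = -3/4 = -3*¼ = -¾ ≈ -0.75000)
t(F) = F*(-¾ + F) (t(F) = (-¾ + F)*F = F*(-¾ + F))
(17*t(1))*26 = (17*((¼)*1*(-3 + 4*1)))*26 = (17*((¼)*1*(-3 + 4)))*26 = (17*((¼)*1*1))*26 = (17*(¼))*26 = (17/4)*26 = 221/2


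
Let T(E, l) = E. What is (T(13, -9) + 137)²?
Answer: 22500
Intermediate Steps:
(T(13, -9) + 137)² = (13 + 137)² = 150² = 22500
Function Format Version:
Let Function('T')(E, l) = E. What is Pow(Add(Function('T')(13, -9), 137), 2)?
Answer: 22500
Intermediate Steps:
Pow(Add(Function('T')(13, -9), 137), 2) = Pow(Add(13, 137), 2) = Pow(150, 2) = 22500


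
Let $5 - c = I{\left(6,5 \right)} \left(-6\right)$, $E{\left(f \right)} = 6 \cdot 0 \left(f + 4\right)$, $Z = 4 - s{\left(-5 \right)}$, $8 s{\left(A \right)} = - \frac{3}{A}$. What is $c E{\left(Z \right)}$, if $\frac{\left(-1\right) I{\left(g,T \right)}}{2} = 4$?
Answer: $0$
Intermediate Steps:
$s{\left(A \right)} = - \frac{3}{8 A}$ ($s{\left(A \right)} = \frac{\left(-3\right) \frac{1}{A}}{8} = - \frac{3}{8 A}$)
$I{\left(g,T \right)} = -8$ ($I{\left(g,T \right)} = \left(-2\right) 4 = -8$)
$Z = \frac{157}{40}$ ($Z = 4 - - \frac{3}{8 \left(-5\right)} = 4 - \left(- \frac{3}{8}\right) \left(- \frac{1}{5}\right) = 4 - \frac{3}{40} = \frac{157}{40} \approx 3.925$)
$E{\left(f \right)} = 0$ ($E{\left(f \right)} = 6 \cdot 0 \left(4 + f\right) = 6 \cdot 0 = 0$)
$c = -43$ ($c = 5 - \left(-8\right) \left(-6\right) = 5 - 48 = -43$)
$c E{\left(Z \right)} = \left(-43\right) 0 = 0$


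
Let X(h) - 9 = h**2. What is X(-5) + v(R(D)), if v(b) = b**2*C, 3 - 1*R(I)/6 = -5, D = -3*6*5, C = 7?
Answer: 16162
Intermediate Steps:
D = -90 (D = -18*5 = -90)
R(I) = 48 (R(I) = 18 - 6*(-5) = 18 + 30 = 48)
v(b) = 7*b**2 (v(b) = b**2*7 = 7*b**2)
X(h) = 9 + h**2
X(-5) + v(R(D)) = (9 + (-5)**2) + 7*48**2 = (9 + 25) + 7*2304 = 34 + 16128 = 16162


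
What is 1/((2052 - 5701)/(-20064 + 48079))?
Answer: -28015/3649 ≈ -7.6774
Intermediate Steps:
1/((2052 - 5701)/(-20064 + 48079)) = 1/(-3649/28015) = -28015/3649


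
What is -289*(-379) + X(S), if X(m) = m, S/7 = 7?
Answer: 109580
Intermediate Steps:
S = 49 (S = 7*7 = 49)
-289*(-379) + X(S) = -289*(-379) + 49 = 109531 + 49 = 109580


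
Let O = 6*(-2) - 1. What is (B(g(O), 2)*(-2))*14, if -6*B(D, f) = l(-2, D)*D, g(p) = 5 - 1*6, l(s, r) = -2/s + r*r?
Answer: -28/3 ≈ -9.3333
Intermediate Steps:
l(s, r) = r² - 2/s (l(s, r) = -2/s + r² = r² - 2/s)
O = -13 (O = -12 - 1 = -13)
g(p) = -1 (g(p) = 5 - 6 = -1)
B(D, f) = -D*(1 + D²)/6 (B(D, f) = -(D² - 2/(-2))*D/6 = -(D² - 2*(-½))*D/6 = -(D² + 1)*D/6 = -(1 + D²)*D/6 = -D*(1 + D²)/6)
(B(g(O), 2)*(-2))*14 = (-⅙*(-1)*(1 + (-1)²)*(-2))*14 = (-⅙*(-1)*(1 + 1)*(-2))*14 = (-⅙*(-1)*2*(-2))*14 = ((⅓)*(-2))*14 = -⅔*14 = -28/3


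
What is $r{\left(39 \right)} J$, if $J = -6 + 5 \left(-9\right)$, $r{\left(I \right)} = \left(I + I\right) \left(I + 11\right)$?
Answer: $-198900$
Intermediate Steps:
$r{\left(I \right)} = 2 I \left(11 + I\right)$
$J = -51$ ($J = -6 - 45 = -51$)
$r{\left(39 \right)} J = 2 \cdot 39 \left(11 + 39\right) \left(-51\right) = 2 \cdot 39 \cdot 50 \left(-51\right) = 3900 \left(-51\right) = -198900$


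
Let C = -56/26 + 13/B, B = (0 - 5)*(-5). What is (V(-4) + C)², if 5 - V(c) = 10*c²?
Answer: 2591420836/105625 ≈ 24534.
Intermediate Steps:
B = 25 (B = -5*(-5) = 25)
V(c) = 5 - 10*c²
C = -531/325 (C = -56/26 + 13/25 = -56*1/26 + 13*(1/25) = -28/13 + 13/25 = -531/325 ≈ -1.6338)
(V(-4) + C)² = ((5 - 10*(-4)²) - 531/325)² = ((5 - 10*16) - 531/325)² = ((5 - 160) - 531/325)² = (-155 - 531/325)² = (-50906/325)² = 2591420836/105625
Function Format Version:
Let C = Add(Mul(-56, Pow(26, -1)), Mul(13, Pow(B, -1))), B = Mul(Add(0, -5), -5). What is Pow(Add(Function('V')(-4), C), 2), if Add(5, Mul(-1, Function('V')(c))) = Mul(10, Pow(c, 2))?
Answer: Rational(2591420836, 105625) ≈ 24534.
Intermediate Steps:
B = 25 (B = Mul(-5, -5) = 25)
Function('V')(c) = Add(5, Mul(-10, Pow(c, 2))) (Function('V')(c) = Add(5, Mul(-1, Mul(10, Pow(c, 2)))) = Add(5, Mul(-10, Pow(c, 2))))
C = Rational(-531, 325) (C = Add(Mul(-56, Pow(26, -1)), Mul(13, Pow(25, -1))) = Add(Mul(-56, Rational(1, 26)), Mul(13, Rational(1, 25))) = Add(Rational(-28, 13), Rational(13, 25)) = Rational(-531, 325) ≈ -1.6338)
Pow(Add(Function('V')(-4), C), 2) = Pow(Add(Add(5, Mul(-10, Pow(-4, 2))), Rational(-531, 325)), 2) = Pow(Add(Add(5, Mul(-10, 16)), Rational(-531, 325)), 2) = Pow(Add(Add(5, -160), Rational(-531, 325)), 2) = Pow(Add(-155, Rational(-531, 325)), 2) = Pow(Rational(-50906, 325), 2) = Rational(2591420836, 105625)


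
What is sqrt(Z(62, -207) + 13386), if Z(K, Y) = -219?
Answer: 3*sqrt(1463) ≈ 114.75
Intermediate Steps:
sqrt(Z(62, -207) + 13386) = sqrt(-219 + 13386) = sqrt(13167) = 3*sqrt(1463)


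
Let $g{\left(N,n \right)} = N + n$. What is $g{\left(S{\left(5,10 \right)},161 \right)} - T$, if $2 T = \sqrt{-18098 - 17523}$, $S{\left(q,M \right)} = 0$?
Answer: $161 - \frac{i \sqrt{35621}}{2} \approx 161.0 - 94.368 i$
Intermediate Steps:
$T = \frac{i \sqrt{35621}}{2}$ ($T = \frac{\sqrt{-18098 - 17523}}{2} = \frac{\sqrt{-35621}}{2} = \frac{i \sqrt{35621}}{2} \approx 94.368 i$)
$g{\left(S{\left(5,10 \right)},161 \right)} - T = \left(0 + 161\right) - \frac{i \sqrt{35621}}{2} = 161 - \frac{i \sqrt{35621}}{2}$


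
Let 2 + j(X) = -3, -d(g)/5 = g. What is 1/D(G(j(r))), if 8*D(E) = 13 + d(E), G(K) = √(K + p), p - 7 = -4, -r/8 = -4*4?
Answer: 104/219 + 40*I*√2/219 ≈ 0.47489 + 0.2583*I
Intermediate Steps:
d(g) = -5*g
r = 128 (r = -(-8)*4*4 = -(-8)*16 = -8*(-16) = 128)
j(X) = -5 (j(X) = -2 - 3 = -5)
p = 3 (p = 7 - 4 = 3)
G(K) = √(3 + K) (G(K) = √(K + 3) = √(3 + K))
D(E) = 13/8 - 5*E/8 (D(E) = (13 - 5*E)/8 = 13/8 - 5*E/8)
1/D(G(j(r))) = 1/(13/8 - 5*√(3 - 5)/8) = 1/(13/8 - 5*I*√2/8)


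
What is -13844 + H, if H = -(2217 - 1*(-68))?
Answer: -16129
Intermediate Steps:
H = -2285 (H = -(2217 + 68) = -1*2285 = -2285)
-13844 + H = -13844 - 2285 = -16129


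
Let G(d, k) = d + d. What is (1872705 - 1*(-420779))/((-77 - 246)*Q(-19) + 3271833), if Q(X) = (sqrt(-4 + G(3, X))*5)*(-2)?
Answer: 7503896636172/10704870314089 - 7407953320*sqrt(2)/10704870314089 ≈ 0.70000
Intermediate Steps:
G(d, k) = 2*d
Q(X) = -10*sqrt(2) (Q(X) = (sqrt(-4 + 2*3)*5)*(-2) = (sqrt(-4 + 6)*5)*(-2) = (sqrt(2)*5)*(-2) = (5*sqrt(2))*(-2) = -10*sqrt(2))
(1872705 - 1*(-420779))/((-77 - 246)*Q(-19) + 3271833) = (1872705 - 1*(-420779))/((-77 - 246)*(-10*sqrt(2)) + 3271833) = (1872705 + 420779)/(-(-3230)*sqrt(2) + 3271833) = 2293484/(3230*sqrt(2) + 3271833) = 2293484/(3271833 + 3230*sqrt(2))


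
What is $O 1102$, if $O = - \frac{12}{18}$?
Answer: $- \frac{2204}{3} \approx -734.67$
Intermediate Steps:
$O = - \frac{2}{3}$ ($O = \left(-12\right) \frac{1}{18} = - \frac{2}{3} \approx -0.66667$)
$O 1102 = \left(- \frac{2}{3}\right) 1102 = - \frac{2204}{3}$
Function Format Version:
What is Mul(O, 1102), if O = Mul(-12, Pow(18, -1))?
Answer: Rational(-2204, 3) ≈ -734.67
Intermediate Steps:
O = Rational(-2, 3) (O = Mul(-12, Rational(1, 18)) = Rational(-2, 3) ≈ -0.66667)
Mul(O, 1102) = Mul(Rational(-2, 3), 1102) = Rational(-2204, 3)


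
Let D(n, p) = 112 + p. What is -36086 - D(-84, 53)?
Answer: -36251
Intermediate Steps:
-36086 - D(-84, 53) = -36086 - (112 + 53) = -36086 - 1*165 = -36086 - 165 = -36251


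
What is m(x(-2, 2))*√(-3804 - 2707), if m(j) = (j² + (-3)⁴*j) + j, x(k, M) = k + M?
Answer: 0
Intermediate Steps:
x(k, M) = M + k
m(j) = j² + 82*j (m(j) = (j² + 81*j) + j = j² + 82*j)
m(x(-2, 2))*√(-3804 - 2707) = ((2 - 2)*(82 + (2 - 2)))*√(-3804 - 2707) = (0*(82 + 0))*√(-6511) = (0*82)*(I*√6511) = 0*(I*√6511) = 0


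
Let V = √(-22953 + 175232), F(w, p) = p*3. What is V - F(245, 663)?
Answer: -1989 + √152279 ≈ -1598.8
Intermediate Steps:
F(w, p) = 3*p
V = √152279 ≈ 390.23
V - F(245, 663) = √152279 - 3*663 = √152279 - 1*1989 = √152279 - 1989 = -1989 + √152279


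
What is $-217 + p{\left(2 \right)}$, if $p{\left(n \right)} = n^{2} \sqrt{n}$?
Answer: $-217 + 4 \sqrt{2} \approx -211.34$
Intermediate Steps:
$p{\left(n \right)} = n^{\frac{5}{2}}$
$-217 + p{\left(2 \right)} = -217 + 2^{\frac{5}{2}} = -217 + 4 \sqrt{2}$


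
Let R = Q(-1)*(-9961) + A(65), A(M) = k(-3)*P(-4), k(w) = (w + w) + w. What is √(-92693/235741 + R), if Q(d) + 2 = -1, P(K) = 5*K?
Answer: √1670693871491590/235741 ≈ 173.39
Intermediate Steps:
k(w) = 3*w (k(w) = 2*w + w = 3*w)
Q(d) = -3 (Q(d) = -2 - 1 = -3)
A(M) = 180 (A(M) = (3*(-3))*(5*(-4)) = -9*(-20) = 180)
R = 30063 (R = -3*(-9961) + 180 = 29883 + 180 = 30063)
√(-92693/235741 + R) = √(-92693/235741 + 30063) = √(7086988990/235741) = √1670693871491590/235741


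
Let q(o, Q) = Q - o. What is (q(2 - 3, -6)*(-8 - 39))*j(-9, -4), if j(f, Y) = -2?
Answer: -470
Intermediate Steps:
(q(2 - 3, -6)*(-8 - 39))*j(-9, -4) = ((-6 - (2 - 3))*(-8 - 39))*(-2) = ((-6 - 1*(-1))*(-47))*(-2) = ((-6 + 1)*(-47))*(-2) = -5*(-47)*(-2) = 235*(-2) = -470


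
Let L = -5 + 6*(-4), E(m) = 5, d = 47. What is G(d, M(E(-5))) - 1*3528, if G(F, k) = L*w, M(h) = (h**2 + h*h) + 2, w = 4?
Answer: -3644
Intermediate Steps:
L = -29 (L = -5 - 24 = -29)
M(h) = 2 + 2*h**2 (M(h) = (h**2 + h**2) + 2 = 2*h**2 + 2 = 2 + 2*h**2)
G(F, k) = -116 (G(F, k) = -29*4 = -116)
G(d, M(E(-5))) - 1*3528 = -116 - 1*3528 = -116 - 3528 = -3644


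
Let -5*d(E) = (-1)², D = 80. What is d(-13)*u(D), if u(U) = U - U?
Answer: 0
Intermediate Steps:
d(E) = -⅕ (d(E) = -⅕*(-1)² = -⅕*1 = -⅕)
u(U) = 0
d(-13)*u(D) = -⅕*0 = 0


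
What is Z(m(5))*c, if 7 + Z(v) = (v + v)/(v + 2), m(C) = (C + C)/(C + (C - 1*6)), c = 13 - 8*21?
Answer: 8215/9 ≈ 912.78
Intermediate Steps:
c = -155 (c = 13 - 168 = -155)
m(C) = 2*C/(-6 + 2*C) (m(C) = (2*C)/(C + (C - 6)) = (2*C)/(C + (-6 + C)) = (2*C)/(-6 + 2*C) = 2*C/(-6 + 2*C))
Z(v) = -7 + 2*v/(2 + v) (Z(v) = -7 + (v + v)/(v + 2) = -7 + (2*v)/(2 + v) = -7 + 2*v/(2 + v))
Z(m(5))*c = ((-14 - 25/(-3 + 5))/(2 + 5/(-3 + 5)))*(-155) = ((-14 - 25/2)/(2 + 5/2))*(-155) = ((-14 - 25/2)/(2 + 5*(½)))*(-155) = ((-14 - 5*5/2)/(2 + 5/2))*(-155) = ((-14 - 25/2)/(9/2))*(-155) = ((2/9)*(-53/2))*(-155) = -53/9*(-155) = 8215/9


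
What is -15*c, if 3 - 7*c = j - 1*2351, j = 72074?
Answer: 149400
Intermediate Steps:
c = -9960 (c = 3/7 - (72074 - 1*2351)/7 = 3/7 - (72074 - 2351)/7 = 3/7 - ⅐*69723 = 3/7 - 69723/7 = -9960)
-15*c = -15*(-9960) = 149400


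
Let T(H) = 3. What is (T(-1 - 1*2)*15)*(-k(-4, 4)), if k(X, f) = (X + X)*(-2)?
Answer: -720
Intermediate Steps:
k(X, f) = -4*X (k(X, f) = (2*X)*(-2) = -4*X)
(T(-1 - 1*2)*15)*(-k(-4, 4)) = (3*15)*(-(-4)*(-4)) = 45*(-1*16) = 45*(-16) = -720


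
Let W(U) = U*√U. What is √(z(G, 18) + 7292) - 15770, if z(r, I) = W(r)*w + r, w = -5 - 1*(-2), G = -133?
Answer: -15770 + √(7159 + 399*I*√133) ≈ -15681.0 + 25.993*I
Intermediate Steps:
W(U) = U^(3/2)
w = -3 (w = -5 + 2 = -3)
z(r, I) = r - 3*r^(3/2) (z(r, I) = r^(3/2)*(-3) + r = -3*r^(3/2) + r = r - 3*r^(3/2))
√(z(G, 18) + 7292) - 15770 = √((-133 - (-399)*I*√133) + 7292) - 15770 = √((-133 + 399*I*√133) + 7292) - 15770 = √(7159 + 399*I*√133) - 15770 = -15770 + √(7159 + 399*I*√133)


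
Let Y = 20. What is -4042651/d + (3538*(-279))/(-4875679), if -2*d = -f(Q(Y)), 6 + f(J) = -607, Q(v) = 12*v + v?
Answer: 39421942263584/2988791227 ≈ 13190.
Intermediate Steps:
Q(v) = 13*v
f(J) = -613 (f(J) = -6 - 607 = -613)
d = -613/2 (d = -(-1)*(-613)/2 = -1/2*613 = -613/2 ≈ -306.50)
-4042651/d + (3538*(-279))/(-4875679) = -4042651/(-613/2) + (3538*(-279))/(-4875679) = -4042651*(-2/613) - 987102*(-1/4875679) = 8085302/613 + 987102/4875679 = 39421942263584/2988791227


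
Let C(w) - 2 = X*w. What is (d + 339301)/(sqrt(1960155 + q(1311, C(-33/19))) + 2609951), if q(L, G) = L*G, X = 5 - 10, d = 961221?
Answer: 3394298694422/6811842248239 - 1300522*sqrt(1974162)/6811842248239 ≈ 0.49803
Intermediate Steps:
X = -5
C(w) = 2 - 5*w
q(L, G) = G*L
(d + 339301)/(sqrt(1960155 + q(1311, C(-33/19))) + 2609951) = (961221 + 339301)/(sqrt(1960155 + (2 - (-165)/19)*1311) + 2609951) = 1300522/(sqrt(1960155 + (2 - (-165)/19)*1311) + 2609951) = 1300522/(sqrt(1960155 + (2 - 5*(-33/19))*1311) + 2609951) = 1300522/(sqrt(1960155 + (2 + 165/19)*1311) + 2609951) = 1300522/(sqrt(1960155 + (203/19)*1311) + 2609951) = 1300522/(sqrt(1960155 + 14007) + 2609951) = 1300522/(sqrt(1974162) + 2609951) = 1300522/(2609951 + sqrt(1974162))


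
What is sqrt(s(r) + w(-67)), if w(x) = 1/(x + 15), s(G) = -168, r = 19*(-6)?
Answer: I*sqrt(113581)/26 ≈ 12.962*I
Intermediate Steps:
r = -114
w(x) = 1/(15 + x)
sqrt(s(r) + w(-67)) = sqrt(-168 + 1/(15 - 67)) = sqrt(-168 + 1/(-52)) = sqrt(-168 - 1/52) = sqrt(-8737/52) = I*sqrt(113581)/26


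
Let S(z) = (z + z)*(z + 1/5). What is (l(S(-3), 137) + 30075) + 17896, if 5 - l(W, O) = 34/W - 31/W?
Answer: 1343323/28 ≈ 47976.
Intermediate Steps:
S(z) = 2*z*(⅕ + z) (S(z) = (2*z)*(z + ⅕) = (2*z)*(⅕ + z) = 2*z*(⅕ + z))
l(W, O) = 5 - 3/W (l(W, O) = 5 - (34/W - 31/W) = 5 - 3/W)
(l(S(-3), 137) + 30075) + 17896 = ((5 - 3*(-5/(6*(1 + 5*(-3))))) + 30075) + 17896 = ((5 - 3*(-5/(6*(1 - 15)))) + 30075) + 17896 = ((5 - 3/((⅖)*(-3)*(-14))) + 30075) + 17896 = ((5 - 3/84/5) + 30075) + 17896 = ((5 - 3*5/84) + 30075) + 17896 = ((5 - 5/28) + 30075) + 17896 = (135/28 + 30075) + 17896 = 842235/28 + 17896 = 1343323/28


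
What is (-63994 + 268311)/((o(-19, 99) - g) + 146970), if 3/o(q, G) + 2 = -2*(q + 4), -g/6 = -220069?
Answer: -5720876/32856429 ≈ -0.17412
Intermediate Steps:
g = 1320414 (g = -6*(-220069) = 1320414)
o(q, G) = 3/(-10 - 2*q) (o(q, G) = 3/(-2 - 2*(q + 4)) = 3/(-2 - 2*(4 + q)) = 3/(-2 + (-8 - 2*q)) = 3/(-10 - 2*q))
(-63994 + 268311)/((o(-19, 99) - g) + 146970) = (-63994 + 268311)/((-3/(10 + 2*(-19)) - 1*1320414) + 146970) = 204317/((-3/(10 - 38) - 1320414) + 146970) = 204317/((-3/(-28) - 1320414) + 146970) = 204317/((-3*(-1/28) - 1320414) + 146970) = 204317/((3/28 - 1320414) + 146970) = 204317/(-36971589/28 + 146970) = 204317/(-32856429/28) = 204317*(-28/32856429) = -5720876/32856429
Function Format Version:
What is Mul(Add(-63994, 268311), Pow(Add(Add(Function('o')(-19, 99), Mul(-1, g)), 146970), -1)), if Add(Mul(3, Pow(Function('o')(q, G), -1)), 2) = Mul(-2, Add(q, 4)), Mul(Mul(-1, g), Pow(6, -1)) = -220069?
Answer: Rational(-5720876, 32856429) ≈ -0.17412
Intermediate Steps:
g = 1320414 (g = Mul(-6, -220069) = 1320414)
Function('o')(q, G) = Mul(3, Pow(Add(-10, Mul(-2, q)), -1)) (Function('o')(q, G) = Mul(3, Pow(Add(-2, Mul(-2, Add(q, 4))), -1)) = Mul(3, Pow(Add(-2, Mul(-2, Add(4, q))), -1)) = Mul(3, Pow(Add(-2, Add(-8, Mul(-2, q))), -1)) = Mul(3, Pow(Add(-10, Mul(-2, q)), -1)))
Mul(Add(-63994, 268311), Pow(Add(Add(Function('o')(-19, 99), Mul(-1, g)), 146970), -1)) = Mul(Add(-63994, 268311), Pow(Add(Add(Mul(-3, Pow(Add(10, Mul(2, -19)), -1)), Mul(-1, 1320414)), 146970), -1)) = Mul(204317, Pow(Add(Add(Mul(-3, Pow(Add(10, -38), -1)), -1320414), 146970), -1)) = Mul(204317, Pow(Add(Add(Mul(-3, Pow(-28, -1)), -1320414), 146970), -1)) = Mul(204317, Pow(Add(Add(Mul(-3, Rational(-1, 28)), -1320414), 146970), -1)) = Mul(204317, Pow(Add(Add(Rational(3, 28), -1320414), 146970), -1)) = Mul(204317, Pow(Add(Rational(-36971589, 28), 146970), -1)) = Mul(204317, Pow(Rational(-32856429, 28), -1)) = Mul(204317, Rational(-28, 32856429)) = Rational(-5720876, 32856429)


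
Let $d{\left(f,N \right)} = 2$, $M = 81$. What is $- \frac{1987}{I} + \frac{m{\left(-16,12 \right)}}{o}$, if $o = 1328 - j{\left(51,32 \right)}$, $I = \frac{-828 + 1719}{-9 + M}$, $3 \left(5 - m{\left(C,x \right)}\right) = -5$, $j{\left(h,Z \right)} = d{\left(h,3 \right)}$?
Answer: $- \frac{3512906}{21879} \approx -160.56$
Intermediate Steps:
$j{\left(h,Z \right)} = 2$
$m{\left(C,x \right)} = \frac{20}{3}$ ($m{\left(C,x \right)} = 5 - - \frac{5}{3} = 5 + \frac{5}{3} = \frac{20}{3}$)
$I = \frac{99}{8}$ ($I = \frac{-828 + 1719}{-9 + 81} = \frac{891}{72} = 891 \cdot \frac{1}{72} = \frac{99}{8} \approx 12.375$)
$o = 1326$ ($o = 1328 - 2 = 1326$)
$- \frac{1987}{I} + \frac{m{\left(-16,12 \right)}}{o} = - \frac{1987}{\frac{99}{8}} + \frac{20}{3 \cdot 1326} = \left(-1987\right) \frac{8}{99} + \frac{20}{3} \cdot \frac{1}{1326} = - \frac{15896}{99} + \frac{10}{1989} = - \frac{3512906}{21879}$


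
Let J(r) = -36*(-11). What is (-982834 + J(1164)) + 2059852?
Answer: 1077414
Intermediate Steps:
J(r) = 396
(-982834 + J(1164)) + 2059852 = (-982834 + 396) + 2059852 = -982438 + 2059852 = 1077414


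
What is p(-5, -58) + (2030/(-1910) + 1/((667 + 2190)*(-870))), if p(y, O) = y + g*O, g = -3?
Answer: 79727784649/474747690 ≈ 167.94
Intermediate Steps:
p(y, O) = y - 3*O
p(-5, -58) + (2030/(-1910) + 1/((667 + 2190)*(-870))) = (-5 - 3*(-58)) + (2030/(-1910) + 1/((667 + 2190)*(-870))) = (-5 + 174) + (2030*(-1/1910) - 1/870/2857) = 169 + (-203/191 + (1/2857)*(-1/870)) = 169 + (-203/191 - 1/2485590) = 169 - 504574961/474747690 = 79727784649/474747690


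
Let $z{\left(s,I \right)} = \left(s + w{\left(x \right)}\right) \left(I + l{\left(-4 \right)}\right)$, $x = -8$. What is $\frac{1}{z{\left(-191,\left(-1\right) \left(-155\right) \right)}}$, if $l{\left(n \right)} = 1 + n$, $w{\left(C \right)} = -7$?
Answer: $- \frac{1}{30096} \approx -3.3227 \cdot 10^{-5}$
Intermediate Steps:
$z{\left(s,I \right)} = \left(-7 + s\right) \left(-3 + I\right)$ ($z{\left(s,I \right)} = \left(s - 7\right) \left(I + \left(1 - 4\right)\right) = \left(-7 + s\right) \left(I - 3\right) = \left(-7 + s\right) \left(-3 + I\right)$)
$\frac{1}{z{\left(-191,\left(-1\right) \left(-155\right) \right)}} = \frac{1}{21 - 7 \left(\left(-1\right) \left(-155\right)\right) - -573 + \left(-1\right) \left(-155\right) \left(-191\right)} = \frac{1}{21 - 1085 + 573 + 155 \left(-191\right)} = \frac{1}{21 - 1085 + 573 - 29605} = \frac{1}{-30096} = - \frac{1}{30096}$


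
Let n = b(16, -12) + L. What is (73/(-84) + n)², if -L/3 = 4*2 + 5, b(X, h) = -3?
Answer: 12967201/7056 ≈ 1837.8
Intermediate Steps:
L = -39 (L = -3*(4*2 + 5) = -3*(8 + 5) = -3*13 = -39)
n = -42 (n = -3 - 39 = -42)
(73/(-84) + n)² = (73/(-84) - 42)² = (73*(-1/84) - 42)² = (-73/84 - 42)² = (-3601/84)² = 12967201/7056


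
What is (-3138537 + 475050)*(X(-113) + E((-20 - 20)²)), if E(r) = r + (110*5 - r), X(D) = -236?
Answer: -836334918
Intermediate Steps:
E(r) = 550 (E(r) = r + (550 - r) = 550)
(-3138537 + 475050)*(X(-113) + E((-20 - 20)²)) = (-3138537 + 475050)*(-236 + 550) = -2663487*314 = -836334918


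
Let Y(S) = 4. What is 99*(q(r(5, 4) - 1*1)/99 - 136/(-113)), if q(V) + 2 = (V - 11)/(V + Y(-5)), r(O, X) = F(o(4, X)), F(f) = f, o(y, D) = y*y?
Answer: 251974/2147 ≈ 117.36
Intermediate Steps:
o(y, D) = y**2
r(O, X) = 16 (r(O, X) = 4**2 = 16)
q(V) = -2 + (-11 + V)/(4 + V) (q(V) = -2 + (V - 11)/(V + 4) = -2 + (-11 + V)/(4 + V))
99*(q(r(5, 4) - 1*1)/99 - 136/(-113)) = 99*(((-19 - (16 - 1*1))/(4 + (16 - 1*1)))/99 - 136/(-113)) = 99*(((-19 - (16 - 1))/(4 + (16 - 1)))*(1/99) - 136*(-1/113)) = 99*(((-19 - 1*15)/(4 + 15))*(1/99) + 136/113) = 99*(((-19 - 15)/19)*(1/99) + 136/113) = 99*(((1/19)*(-34))*(1/99) + 136/113) = 99*(-34/19*1/99 + 136/113) = 99*(-34/1881 + 136/113) = 99*(251974/212553) = 251974/2147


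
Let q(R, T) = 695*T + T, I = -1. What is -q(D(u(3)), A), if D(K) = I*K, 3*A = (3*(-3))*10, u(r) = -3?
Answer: 20880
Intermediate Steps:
A = -30 (A = ((3*(-3))*10)/3 = (-9*10)/3 = (⅓)*(-90) = -30)
D(K) = -K
q(R, T) = 696*T
-q(D(u(3)), A) = -696*(-30) = -1*(-20880) = 20880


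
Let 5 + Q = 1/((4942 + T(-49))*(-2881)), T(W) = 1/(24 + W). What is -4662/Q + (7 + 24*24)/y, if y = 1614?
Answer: 1339665925192901/1436236759590 ≈ 932.76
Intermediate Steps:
Q = -1779723370/355944669 (Q = -5 + 1/((4942 + 1/(24 - 49))*(-2881)) = -5 - 1/2881/(4942 + 1/(-25)) = -5 - 1/2881/(4942 - 1/25) = -5 - 1/2881/(123549/25) = -5 + (25/123549)*(-1/2881) = -5 - 25/355944669 = -1779723370/355944669 ≈ -5.0000)
-4662/Q + (7 + 24*24)/y = -4662/(-1779723370/355944669) + (7 + 24*24)/1614 = -4662*(-355944669/1779723370) + (7 + 576)*(1/1614) = 829707023439/889861685 + 583*(1/1614) = 829707023439/889861685 + 583/1614 = 1339665925192901/1436236759590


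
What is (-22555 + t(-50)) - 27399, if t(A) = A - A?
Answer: -49954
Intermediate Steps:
t(A) = 0
(-22555 + t(-50)) - 27399 = (-22555 + 0) - 27399 = -22555 - 27399 = -49954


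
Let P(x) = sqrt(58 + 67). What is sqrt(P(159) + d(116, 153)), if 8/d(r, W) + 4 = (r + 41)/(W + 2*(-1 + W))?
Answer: sqrt(-6109176 + 13961205*sqrt(5))/1671 ≈ 2.9987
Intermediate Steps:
d(r, W) = 8/(-4 + (41 + r)/(-2 + 3*W)) (d(r, W) = 8/(-4 + (r + 41)/(W + 2*(-1 + W))) = 8/(-4 + (41 + r)/(W + (-2 + 2*W))) = 8/(-4 + (41 + r)/(-2 + 3*W)))
P(x) = 5*sqrt(5) (P(x) = sqrt(125) = 5*sqrt(5))
sqrt(P(159) + d(116, 153)) = sqrt(5*sqrt(5) + 8*(-2 + 3*153)/(49 + 116 - 12*153)) = sqrt(5*sqrt(5) + 8*(-2 + 459)/(49 + 116 - 1836)) = sqrt(5*sqrt(5) + 8*457/(-1671)) = sqrt(5*sqrt(5) + 8*(-1/1671)*457) = sqrt(5*sqrt(5) - 3656/1671) = sqrt(-3656/1671 + 5*sqrt(5))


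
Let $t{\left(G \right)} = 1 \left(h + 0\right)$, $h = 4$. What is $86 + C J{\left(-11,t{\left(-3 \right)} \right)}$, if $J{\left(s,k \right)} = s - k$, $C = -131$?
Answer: $2051$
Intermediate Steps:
$t{\left(G \right)} = 4$ ($t{\left(G \right)} = 1 \left(4 + 0\right) = 1 \cdot 4 = 4$)
$86 + C J{\left(-11,t{\left(-3 \right)} \right)} = 86 - 131 \left(-11 - 4\right) = 86 - -1965 = 86 + 1965 = 2051$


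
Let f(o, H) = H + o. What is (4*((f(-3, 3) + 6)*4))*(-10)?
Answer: -960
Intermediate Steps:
(4*((f(-3, 3) + 6)*4))*(-10) = (4*(((3 - 3) + 6)*4))*(-10) = (4*((0 + 6)*4))*(-10) = (4*(6*4))*(-10) = (4*24)*(-10) = 96*(-10) = -960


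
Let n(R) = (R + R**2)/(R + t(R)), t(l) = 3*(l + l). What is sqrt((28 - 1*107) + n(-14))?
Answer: I*sqrt(3962)/7 ≈ 8.9921*I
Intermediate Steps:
t(l) = 6*l (t(l) = 3*(2*l) = 6*l)
n(R) = (R + R**2)/(7*R) (n(R) = (R + R**2)/(R + 6*R) = (R + R**2)/((7*R)) = (R + R**2)*(1/(7*R)) = (R + R**2)/(7*R))
sqrt((28 - 1*107) + n(-14)) = sqrt((28 - 1*107) + (1/7 + (1/7)*(-14))) = sqrt((28 - 107) + (1/7 - 2)) = sqrt(-79 - 13/7) = sqrt(-566/7) = I*sqrt(3962)/7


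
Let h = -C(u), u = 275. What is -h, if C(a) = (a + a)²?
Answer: 302500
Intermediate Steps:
C(a) = 4*a² (C(a) = (2*a)² = 4*a²)
h = -302500 (h = -4*275² = -4*75625 = -1*302500 = -302500)
-h = -1*(-302500) = 302500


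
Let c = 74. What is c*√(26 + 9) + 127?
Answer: 127 + 74*√35 ≈ 564.79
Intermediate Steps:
c*√(26 + 9) + 127 = 74*√(26 + 9) + 127 = 74*√35 + 127 = 127 + 74*√35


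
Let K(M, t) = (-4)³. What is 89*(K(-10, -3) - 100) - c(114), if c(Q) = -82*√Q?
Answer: -14596 + 82*√114 ≈ -13720.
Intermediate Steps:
K(M, t) = -64
89*(K(-10, -3) - 100) - c(114) = 89*(-64 - 100) - (-82)*√114 = 89*(-164) + 82*√114 = -14596 + 82*√114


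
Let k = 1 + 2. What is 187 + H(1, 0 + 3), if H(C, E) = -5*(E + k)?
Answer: 157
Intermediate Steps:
k = 3
H(C, E) = -15 - 5*E (H(C, E) = -5*(E + 3) = -5*(3 + E) = -15 - 5*E)
187 + H(1, 0 + 3) = 187 + (-15 - 5*(0 + 3)) = 187 + (-15 - 5*3) = 187 + (-15 - 15) = 187 - 30 = 157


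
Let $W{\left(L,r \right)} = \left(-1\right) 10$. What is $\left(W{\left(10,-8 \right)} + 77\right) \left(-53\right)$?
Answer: $-3551$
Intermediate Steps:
$W{\left(L,r \right)} = -10$
$\left(W{\left(10,-8 \right)} + 77\right) \left(-53\right) = \left(-10 + 77\right) \left(-53\right) = 67 \left(-53\right) = -3551$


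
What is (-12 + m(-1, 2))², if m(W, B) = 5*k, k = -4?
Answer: 1024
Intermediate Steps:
m(W, B) = -20 (m(W, B) = 5*(-4) = -20)
(-12 + m(-1, 2))² = (-12 - 20)² = (-32)² = 1024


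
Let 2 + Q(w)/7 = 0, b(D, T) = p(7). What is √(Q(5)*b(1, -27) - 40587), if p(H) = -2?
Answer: I*√40559 ≈ 201.39*I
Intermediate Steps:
b(D, T) = -2
Q(w) = -14 (Q(w) = -14 + 7*0 = -14 + 0 = -14)
√(Q(5)*b(1, -27) - 40587) = √(-14*(-2) - 40587) = √(28 - 40587) = √(-40559) = I*√40559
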